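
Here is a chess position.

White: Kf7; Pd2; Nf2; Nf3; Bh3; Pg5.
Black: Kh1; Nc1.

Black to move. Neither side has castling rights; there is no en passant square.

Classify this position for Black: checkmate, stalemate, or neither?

checkmate

Black to move; black king on h1.
In check: yes, from the white knight on f2.
King squares — g1: attacked by Nf3; g2: attacked by Bh3; h2: attacked by Nf3.
Legal moves for Black: none.
In check with no legal moves → checkmate.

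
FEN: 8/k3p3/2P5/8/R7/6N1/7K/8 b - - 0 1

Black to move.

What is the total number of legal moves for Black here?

2

Black to move; king on a7.
In check: yes, from the white rook on a4.
Legal moves: Kb8, Kb6.
Count: 2.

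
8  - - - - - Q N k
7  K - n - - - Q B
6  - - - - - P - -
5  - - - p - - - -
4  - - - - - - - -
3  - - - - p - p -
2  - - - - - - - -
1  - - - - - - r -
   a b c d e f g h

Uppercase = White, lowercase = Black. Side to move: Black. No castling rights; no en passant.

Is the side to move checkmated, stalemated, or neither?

checkmate

Black to move; black king on h8.
In check: yes, from the white queen on g7.
King squares — g7: attacked by Pf6; h7: attacked by Qg7; g8: attacked by Qg7.
Legal moves for Black: none.
In check with no legal moves → checkmate.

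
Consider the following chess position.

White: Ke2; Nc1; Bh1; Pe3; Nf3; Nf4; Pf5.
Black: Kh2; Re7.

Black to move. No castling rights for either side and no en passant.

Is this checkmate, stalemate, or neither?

Black to move; black king on h2.
In check: yes, from the white knight on f3.
Legal moves for Black: Kg3, Kxh1.
Black is in check but has 2 legal moves → neither.

neither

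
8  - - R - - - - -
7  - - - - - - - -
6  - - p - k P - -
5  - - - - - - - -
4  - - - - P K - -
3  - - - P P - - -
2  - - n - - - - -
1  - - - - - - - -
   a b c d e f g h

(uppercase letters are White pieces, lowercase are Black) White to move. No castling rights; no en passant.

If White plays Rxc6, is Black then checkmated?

After Rxc6: black king on e6; in check: yes, from the white rook on c6.
Black has 2 legal replies: Kf7, Kd7.
In check but a legal move exists → not checkmate.

no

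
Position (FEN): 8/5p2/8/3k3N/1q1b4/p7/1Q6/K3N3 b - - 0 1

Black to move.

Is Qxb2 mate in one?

yes

After Qxb2: white king on a1; in check: yes, from the black queen on b2.
King squares — b1: attacked by Qb2; a2: attacked by Qb2; b2: attacked by Pa3.
White has no legal moves → checkmate.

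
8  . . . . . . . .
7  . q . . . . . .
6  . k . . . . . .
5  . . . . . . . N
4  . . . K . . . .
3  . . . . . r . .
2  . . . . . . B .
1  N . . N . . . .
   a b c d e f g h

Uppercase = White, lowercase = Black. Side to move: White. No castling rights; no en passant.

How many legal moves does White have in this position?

16

White to move; king on d4.
In check: no.
Legal moves: Ng7, Nf6, Nf4, Ng3, Ke5, Kc4, Bh3, Bxf3, Bh1, Bf1, Ne3, Nc3, Nf2, Nb2, Nb3, Nc2.
Count: 16.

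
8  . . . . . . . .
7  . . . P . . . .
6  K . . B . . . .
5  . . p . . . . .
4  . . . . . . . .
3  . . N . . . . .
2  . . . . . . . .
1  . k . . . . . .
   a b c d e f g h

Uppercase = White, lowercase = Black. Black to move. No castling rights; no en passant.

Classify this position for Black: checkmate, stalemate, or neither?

neither

Black to move; black king on b1.
In check: yes, from the white knight on c3.
King squares — a1: available; c1: available; a2: attacked by Nc3; b2: available; c2: available.
Legal moves for Black: Kc2, Kb2, Kc1, Ka1.
Black is in check but has 4 legal moves → neither.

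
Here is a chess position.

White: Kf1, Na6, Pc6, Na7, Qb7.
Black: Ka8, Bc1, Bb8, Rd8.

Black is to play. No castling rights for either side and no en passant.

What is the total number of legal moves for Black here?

Black to move; king on a8.
In check: yes, from the white queen on b7.
Legal moves: none.
Count: 0.

0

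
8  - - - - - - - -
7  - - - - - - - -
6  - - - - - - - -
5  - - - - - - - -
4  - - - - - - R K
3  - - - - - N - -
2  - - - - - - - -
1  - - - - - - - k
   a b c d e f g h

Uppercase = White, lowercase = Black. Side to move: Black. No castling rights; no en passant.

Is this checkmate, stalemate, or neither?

stalemate

Black to move; black king on h1.
In check: no.
King squares — g1: attacked by Nf3; g2: attacked by Rg4; h2: attacked by Nf3.
Legal moves for Black: none.
Not in check and no legal moves → stalemate.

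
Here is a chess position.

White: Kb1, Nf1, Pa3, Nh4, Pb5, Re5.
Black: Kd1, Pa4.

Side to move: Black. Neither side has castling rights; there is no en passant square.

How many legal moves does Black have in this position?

Black to move; king on d1.
In check: no.
Legal moves: none.
Count: 0.

0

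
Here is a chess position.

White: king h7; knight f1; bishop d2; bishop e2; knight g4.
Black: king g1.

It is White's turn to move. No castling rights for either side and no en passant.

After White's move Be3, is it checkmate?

After Be3: black king on g1; in check: yes, from the white bishop on e3.
Black has 2 legal replies: Kg2, Kh1.
In check but a legal move exists → not checkmate.

no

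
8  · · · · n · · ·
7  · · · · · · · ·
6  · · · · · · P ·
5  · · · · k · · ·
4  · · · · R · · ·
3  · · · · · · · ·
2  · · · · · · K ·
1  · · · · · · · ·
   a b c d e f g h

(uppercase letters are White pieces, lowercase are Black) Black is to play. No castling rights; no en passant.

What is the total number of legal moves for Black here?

5

Black to move; king on e5.
In check: yes, from the white rook on e4.
Legal moves: Kf6, Kd6, Kf5, Kd5, Kxe4.
Count: 5.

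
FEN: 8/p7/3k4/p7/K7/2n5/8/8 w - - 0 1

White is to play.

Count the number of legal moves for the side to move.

White to move; king on a4.
In check: yes, from the black knight on c3.
Legal moves: Kxa5, Kb3, Ka3.
Count: 3.

3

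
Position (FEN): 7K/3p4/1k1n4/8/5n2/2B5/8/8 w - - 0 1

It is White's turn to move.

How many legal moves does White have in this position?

White to move; king on h8.
In check: no.
Legal moves: Kg8, Kh7, Kg7, Bg7, Bf6, Be5, Ba5+, Bd4+, Bb4, Bd2, Bb2, Be1, Ba1.
Count: 13.

13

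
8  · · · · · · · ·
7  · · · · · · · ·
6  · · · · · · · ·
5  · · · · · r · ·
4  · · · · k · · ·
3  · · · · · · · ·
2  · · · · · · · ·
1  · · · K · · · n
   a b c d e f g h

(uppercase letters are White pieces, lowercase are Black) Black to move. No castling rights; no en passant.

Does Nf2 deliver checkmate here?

no

After Nf2: white king on d1; in check: yes, from the black knight on f2.
White has 5 legal replies: Ke2, Kd2, Kc2, Ke1, Kc1.
In check but a legal move exists → not checkmate.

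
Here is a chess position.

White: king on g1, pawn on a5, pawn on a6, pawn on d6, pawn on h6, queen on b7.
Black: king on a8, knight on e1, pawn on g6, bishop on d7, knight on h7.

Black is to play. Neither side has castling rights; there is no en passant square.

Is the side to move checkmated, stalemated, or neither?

checkmate

Black to move; black king on a8.
In check: yes, from the white queen on b7.
King squares — a7: attacked by Qb7; b7: attacked by Pa6; b8: attacked by Qb7.
Legal moves for Black: none.
In check with no legal moves → checkmate.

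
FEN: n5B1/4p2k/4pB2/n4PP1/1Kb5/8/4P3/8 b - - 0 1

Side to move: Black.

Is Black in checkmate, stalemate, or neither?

neither

Black to move; black king on h7.
In check: yes, from the white bishop on g8.
Legal moves for Black: Kxg8.
Black is in check but has 1 legal move → neither.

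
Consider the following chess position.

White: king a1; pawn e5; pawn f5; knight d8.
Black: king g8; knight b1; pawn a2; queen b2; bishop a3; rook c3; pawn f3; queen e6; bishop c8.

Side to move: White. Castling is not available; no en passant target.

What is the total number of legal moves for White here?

White to move; king on a1.
In check: yes, from the black queen on b2.
Legal moves: none.
Count: 0.

0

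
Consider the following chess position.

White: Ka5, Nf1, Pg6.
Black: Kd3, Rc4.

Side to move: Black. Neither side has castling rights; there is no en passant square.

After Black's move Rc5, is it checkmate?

no

After Rc5: white king on a5; in check: yes, from the black rook on c5.
White has 4 legal replies: Kb6, Ka6, Kb4, Ka4.
In check but a legal move exists → not checkmate.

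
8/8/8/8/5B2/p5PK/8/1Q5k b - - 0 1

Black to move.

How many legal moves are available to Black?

0

Black to move; king on h1.
In check: yes, from the white queen on b1.
Legal moves: none.
Count: 0.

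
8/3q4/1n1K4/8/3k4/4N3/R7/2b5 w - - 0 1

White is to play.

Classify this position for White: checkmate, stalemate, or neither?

White to move; white king on d6.
In check: yes, from the black queen on d7.
King squares — c5: attacked by Kd4; d5: attacked by Kd4; e5: attacked by Kd4; c6: attacked by Qd7; e6: attacked by Qd7; c7: attacked by Qd7; d7: attacked by Nb6; e7: attacked by Qd7.
Legal moves for White: none.
In check with no legal moves → checkmate.

checkmate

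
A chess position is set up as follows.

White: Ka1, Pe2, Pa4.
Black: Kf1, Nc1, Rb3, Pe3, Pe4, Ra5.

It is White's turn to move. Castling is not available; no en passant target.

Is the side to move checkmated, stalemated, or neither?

White to move; white king on a1.
In check: no.
King squares — b1: attacked by Rb3; a2: attacked by Nc1; b2: attacked by Rb3.
Legal moves for White: none.
Not in check and no legal moves → stalemate.

stalemate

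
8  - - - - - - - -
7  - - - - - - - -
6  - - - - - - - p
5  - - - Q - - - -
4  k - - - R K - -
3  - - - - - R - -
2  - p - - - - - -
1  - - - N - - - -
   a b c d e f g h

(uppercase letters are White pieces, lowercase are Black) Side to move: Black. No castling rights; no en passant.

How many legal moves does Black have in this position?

Black to move; king on a4.
In check: yes, from the white rook on e4.
Legal moves: none.
Count: 0.

0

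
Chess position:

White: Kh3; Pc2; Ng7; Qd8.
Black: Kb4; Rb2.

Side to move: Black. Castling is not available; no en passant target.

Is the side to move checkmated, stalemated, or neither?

neither

Black to move; black king on b4.
In check: no.
Legal moves for Black: Kc5, Kb5, Kc4, Ka4, Kc3, Ka3, Rb3+, Rxc2, Ra2, Rb1.
Black has 10 legal moves and is not in check → neither.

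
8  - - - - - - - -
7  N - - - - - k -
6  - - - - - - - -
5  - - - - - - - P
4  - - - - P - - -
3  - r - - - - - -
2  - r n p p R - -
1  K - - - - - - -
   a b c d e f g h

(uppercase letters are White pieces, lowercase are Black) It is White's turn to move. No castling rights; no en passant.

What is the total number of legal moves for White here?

0

White to move; king on a1.
In check: yes, from the black knight on c2.
Legal moves: none.
Count: 0.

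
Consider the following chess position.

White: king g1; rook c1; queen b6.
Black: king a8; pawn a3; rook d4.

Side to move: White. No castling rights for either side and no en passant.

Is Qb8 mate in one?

After Qb8: black king on a8; in check: yes, from the white queen on b8.
Black has 1 legal reply: Kxb8.
In check but a legal move exists → not checkmate.

no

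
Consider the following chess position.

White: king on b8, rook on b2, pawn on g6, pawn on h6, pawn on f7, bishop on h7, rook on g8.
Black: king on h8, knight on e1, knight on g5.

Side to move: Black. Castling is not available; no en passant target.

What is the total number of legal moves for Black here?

0

Black to move; king on h8.
In check: yes, from the white rook on g8.
Legal moves: none.
Count: 0.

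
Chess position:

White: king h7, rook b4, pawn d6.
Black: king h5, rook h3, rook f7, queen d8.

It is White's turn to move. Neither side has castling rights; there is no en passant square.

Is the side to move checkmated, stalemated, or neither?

checkmate

White to move; white king on h7.
In check: yes, from the black rook on f7.
King squares — g6: attacked by Kh5; h6: attacked by Kh5; g7: attacked by Rf7; g8: attacked by Qd8; h8: attacked by Qd8.
Legal moves for White: none.
In check with no legal moves → checkmate.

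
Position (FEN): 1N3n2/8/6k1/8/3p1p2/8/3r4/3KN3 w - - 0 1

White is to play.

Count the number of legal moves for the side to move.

White to move; king on d1.
In check: yes, from the black rook on d2.
Legal moves: Kxd2, Kc1.
Count: 2.

2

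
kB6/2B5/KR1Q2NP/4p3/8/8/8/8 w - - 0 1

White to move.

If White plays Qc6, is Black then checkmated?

After Qc6: black king on a8; in check: yes, from the white queen on c6.
King squares — a7: attacked by Ka6; b7: attacked by Ka6; b8: attacked by Rb6.
Black has no legal moves → checkmate.

yes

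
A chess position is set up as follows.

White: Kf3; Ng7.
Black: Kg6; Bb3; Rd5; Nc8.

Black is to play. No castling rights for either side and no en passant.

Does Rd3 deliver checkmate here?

no

After Rd3: white king on f3; in check: yes, from the black rook on d3.
White has 6 legal replies: Kg4, Kf4, Ke4, Kg2, Kf2, Ke2.
In check but a legal move exists → not checkmate.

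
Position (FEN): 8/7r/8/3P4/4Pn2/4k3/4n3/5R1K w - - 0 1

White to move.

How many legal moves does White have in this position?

White to move; king on h1.
In check: yes, from the black rook on h7.
Legal moves: none.
Count: 0.

0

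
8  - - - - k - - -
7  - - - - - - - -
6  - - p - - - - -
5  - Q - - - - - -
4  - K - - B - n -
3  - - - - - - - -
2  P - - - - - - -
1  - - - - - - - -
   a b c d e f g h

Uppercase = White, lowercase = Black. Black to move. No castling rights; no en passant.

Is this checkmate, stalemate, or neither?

neither

Black to move; black king on e8.
In check: no.
Legal moves for Black: Kf8, Kd8, Kf7, Ke7, Kd7, Nh6, Nf6, Ne5, Ne3, Nh2, Nf2, cxb5.
Black has 12 legal moves and is not in check → neither.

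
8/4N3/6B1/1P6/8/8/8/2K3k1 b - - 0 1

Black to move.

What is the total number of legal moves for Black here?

5

Black to move; king on g1.
In check: no.
Legal moves: Kh2, Kg2, Kf2, Kh1, Kf1.
Count: 5.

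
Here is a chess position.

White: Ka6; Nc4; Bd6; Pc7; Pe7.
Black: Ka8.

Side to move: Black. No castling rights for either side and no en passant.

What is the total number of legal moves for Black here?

Black to move; king on a8.
In check: no.
Legal moves: none.
Count: 0.

0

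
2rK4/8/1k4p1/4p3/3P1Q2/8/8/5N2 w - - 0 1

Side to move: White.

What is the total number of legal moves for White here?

White to move; king on d8.
In check: yes, from the black rook on c8.
Legal moves: Kxc8, Ke7, Kd7.
Count: 3.

3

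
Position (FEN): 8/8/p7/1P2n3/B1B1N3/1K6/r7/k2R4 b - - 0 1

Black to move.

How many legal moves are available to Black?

0

Black to move; king on a1.
In check: yes, from the white rook on d1.
Legal moves: none.
Count: 0.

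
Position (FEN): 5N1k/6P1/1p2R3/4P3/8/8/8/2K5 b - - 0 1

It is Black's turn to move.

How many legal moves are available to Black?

2

Black to move; king on h8.
In check: yes, from the white pawn on g7.
Legal moves: Kg8, Kxg7.
Count: 2.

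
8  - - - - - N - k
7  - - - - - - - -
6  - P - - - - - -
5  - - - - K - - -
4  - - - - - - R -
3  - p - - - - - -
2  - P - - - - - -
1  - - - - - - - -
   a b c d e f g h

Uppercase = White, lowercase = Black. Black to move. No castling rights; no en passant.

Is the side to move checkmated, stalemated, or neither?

Black to move; black king on h8.
In check: no.
King squares — g7: attacked by Rg4; h7: attacked by Nf8; g8: attacked by Rg4.
Legal moves for Black: none.
Not in check and no legal moves → stalemate.

stalemate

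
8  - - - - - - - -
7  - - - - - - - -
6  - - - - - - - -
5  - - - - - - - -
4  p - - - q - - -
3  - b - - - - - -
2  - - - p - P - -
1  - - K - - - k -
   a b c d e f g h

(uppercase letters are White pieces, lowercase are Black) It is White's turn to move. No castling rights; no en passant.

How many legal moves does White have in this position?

2

White to move; king on c1.
In check: yes, from the black pawn on d2.
Legal moves: Kxd2, Kb2.
Count: 2.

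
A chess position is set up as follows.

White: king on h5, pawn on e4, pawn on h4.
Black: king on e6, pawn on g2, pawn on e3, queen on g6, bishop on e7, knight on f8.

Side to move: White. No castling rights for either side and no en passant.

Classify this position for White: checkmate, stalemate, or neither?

checkmate

White to move; white king on h5.
In check: yes, from the black queen on g6.
King squares — g4: attacked by Qg6; h4: own pawn; g5: attacked by Qg6; g6: attacked by Nf8; h6: attacked by Qg6.
Legal moves for White: none.
In check with no legal moves → checkmate.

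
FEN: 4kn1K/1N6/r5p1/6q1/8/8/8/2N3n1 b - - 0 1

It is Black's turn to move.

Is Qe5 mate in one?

no

After Qe5: white king on h8; in check: yes, from the black queen on e5.
White has 1 legal reply: Kg8.
In check but a legal move exists → not checkmate.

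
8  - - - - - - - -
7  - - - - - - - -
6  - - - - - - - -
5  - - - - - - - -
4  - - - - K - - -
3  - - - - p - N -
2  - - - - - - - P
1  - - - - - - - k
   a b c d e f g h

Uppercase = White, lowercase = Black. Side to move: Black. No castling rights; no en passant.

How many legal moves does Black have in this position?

3

Black to move; king on h1.
In check: yes, from the white knight on g3.
Legal moves: Kxh2, Kg2, Kg1.
Count: 3.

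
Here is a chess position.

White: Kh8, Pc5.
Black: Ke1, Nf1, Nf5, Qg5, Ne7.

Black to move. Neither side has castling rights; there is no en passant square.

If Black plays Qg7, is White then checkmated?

After Qg7: white king on h8; in check: yes, from the black queen on g7.
King squares — g7: attacked by Nf5; h7: attacked by Qg7; g8: attacked by Ne7.
White has no legal moves → checkmate.

yes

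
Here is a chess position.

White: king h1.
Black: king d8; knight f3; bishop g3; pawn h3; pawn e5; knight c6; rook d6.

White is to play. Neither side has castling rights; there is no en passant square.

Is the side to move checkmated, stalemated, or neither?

stalemate

White to move; white king on h1.
In check: no.
King squares — g1: attacked by Nf3; g2: attacked by Ph3; h2: attacked by Nf3.
Legal moves for White: none.
Not in check and no legal moves → stalemate.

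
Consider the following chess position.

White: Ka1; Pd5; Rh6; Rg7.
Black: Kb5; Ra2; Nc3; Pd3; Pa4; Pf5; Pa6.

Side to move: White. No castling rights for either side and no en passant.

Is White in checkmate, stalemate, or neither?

checkmate

White to move; white king on a1.
In check: yes, from the black rook on a2.
King squares — b1: attacked by Nc3; a2: attacked by Nc3; b2: attacked by Ra2.
Legal moves for White: none.
In check with no legal moves → checkmate.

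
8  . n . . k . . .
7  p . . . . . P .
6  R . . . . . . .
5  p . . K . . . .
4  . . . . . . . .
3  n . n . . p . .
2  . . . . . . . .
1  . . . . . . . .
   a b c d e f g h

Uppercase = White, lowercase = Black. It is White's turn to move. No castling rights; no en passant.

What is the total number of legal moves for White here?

5

White to move; king on d5.
In check: yes, from the black knight on c3.
Legal moves: Ke6, Kd6, Ke5, Kc5, Kd4.
Count: 5.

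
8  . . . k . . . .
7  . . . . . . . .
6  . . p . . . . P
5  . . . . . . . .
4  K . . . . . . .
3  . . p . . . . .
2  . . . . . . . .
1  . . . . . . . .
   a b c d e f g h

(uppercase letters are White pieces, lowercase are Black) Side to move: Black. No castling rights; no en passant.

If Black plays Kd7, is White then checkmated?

After Kd7: white king on a4; in check: no.
White is not in check, so this cannot be checkmate.

no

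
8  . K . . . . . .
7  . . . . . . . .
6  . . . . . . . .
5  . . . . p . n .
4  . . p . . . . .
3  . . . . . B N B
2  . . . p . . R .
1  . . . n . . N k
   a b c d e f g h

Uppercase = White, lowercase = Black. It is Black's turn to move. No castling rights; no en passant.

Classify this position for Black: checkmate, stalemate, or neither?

checkmate

Black to move; black king on h1.
In check: yes, from the white knight on g3.
King squares — g1: attacked by Rg2; g2: attacked by Bf3; h2: attacked by Rg2.
Legal moves for Black: none.
In check with no legal moves → checkmate.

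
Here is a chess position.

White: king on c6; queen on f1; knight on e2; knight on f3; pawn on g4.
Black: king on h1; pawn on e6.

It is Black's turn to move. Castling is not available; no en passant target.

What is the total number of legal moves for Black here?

0

Black to move; king on h1.
In check: yes, from the white queen on f1.
Legal moves: none.
Count: 0.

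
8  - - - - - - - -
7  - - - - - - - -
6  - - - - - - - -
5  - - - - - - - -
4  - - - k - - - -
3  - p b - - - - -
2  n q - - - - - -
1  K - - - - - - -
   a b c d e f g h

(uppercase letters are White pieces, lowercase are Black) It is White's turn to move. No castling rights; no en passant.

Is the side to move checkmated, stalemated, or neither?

checkmate

White to move; white king on a1.
In check: yes, from the black queen on b2.
King squares — b1: attacked by Qb2; a2: attacked by Qb2; b2: attacked by Bc3.
Legal moves for White: none.
In check with no legal moves → checkmate.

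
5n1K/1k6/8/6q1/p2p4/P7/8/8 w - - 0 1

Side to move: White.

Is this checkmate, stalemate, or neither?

White to move; white king on h8.
In check: no.
King squares — g7: attacked by Qg5; h7: attacked by Nf8; g8: attacked by Qg5.
Legal moves for White: none.
Not in check and no legal moves → stalemate.

stalemate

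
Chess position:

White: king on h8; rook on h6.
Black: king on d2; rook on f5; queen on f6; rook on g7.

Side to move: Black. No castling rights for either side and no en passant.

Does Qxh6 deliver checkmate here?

yes

After Qxh6: white king on h8; in check: yes, from the black queen on h6.
King squares — g7: attacked by Qh6; h7: attacked by Qh6; g8: attacked by Rg7.
White has no legal moves → checkmate.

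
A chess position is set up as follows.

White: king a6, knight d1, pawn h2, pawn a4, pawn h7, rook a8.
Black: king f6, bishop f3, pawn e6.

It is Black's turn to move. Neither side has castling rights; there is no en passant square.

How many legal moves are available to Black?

Black to move; king on f6.
In check: no.
Legal moves: Kg7, Kf7, Ke7, Kg6, Kg5, Kf5, Ke5, Bxa8, Bb7+, Bc6, Bh5, Bd5, Bg4, Be4, Bg2, Be2+, Bh1, Bxd1, e5.
Count: 19.

19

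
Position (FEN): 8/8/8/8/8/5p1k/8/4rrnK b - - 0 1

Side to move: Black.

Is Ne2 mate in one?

yes

After Ne2: white king on h1; in check: yes, from the black rook on f1.
King squares — g1: attacked by Rf1; g2: attacked by Pf3; h2: attacked by Kh3.
White has no legal moves → checkmate.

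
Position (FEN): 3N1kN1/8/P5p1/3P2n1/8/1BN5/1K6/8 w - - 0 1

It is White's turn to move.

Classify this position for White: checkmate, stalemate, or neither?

neither

White to move; white king on b2.
In check: no.
Legal moves for White include: Ne7, Nh6, Nf6, Nf7, Nb7, Ne6+, Nc6, Nb5, Ne4, Na4, Ne2, Na2, Nd1, Nb1, Bc4, Ba4, Bc2, Ba2, ... (list truncated; more exist).
White has legal moves and is not in check → neither.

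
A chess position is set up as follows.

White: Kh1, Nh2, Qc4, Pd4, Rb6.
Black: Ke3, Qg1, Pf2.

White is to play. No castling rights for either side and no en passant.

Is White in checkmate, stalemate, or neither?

White to move; white king on h1.
In check: yes, from the black queen on g1.
King squares — g1: attacked by Pf2; g2: attacked by Qg1; h2: own knight.
Legal moves for White: none.
In check with no legal moves → checkmate.

checkmate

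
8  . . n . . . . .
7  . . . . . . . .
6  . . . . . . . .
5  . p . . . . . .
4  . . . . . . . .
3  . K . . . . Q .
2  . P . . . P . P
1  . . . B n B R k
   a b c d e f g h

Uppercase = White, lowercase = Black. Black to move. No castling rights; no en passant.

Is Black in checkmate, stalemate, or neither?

Black to move; black king on h1.
In check: yes, from the white rook on g1.
King squares — g1: attacked by Qg3; g2: attacked by Bf1; h2: attacked by Qg3.
Legal moves for Black: none.
In check with no legal moves → checkmate.

checkmate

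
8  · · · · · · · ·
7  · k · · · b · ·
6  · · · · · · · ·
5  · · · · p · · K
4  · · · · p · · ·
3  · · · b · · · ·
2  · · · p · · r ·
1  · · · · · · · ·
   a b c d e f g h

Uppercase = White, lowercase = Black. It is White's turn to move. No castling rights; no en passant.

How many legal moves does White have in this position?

2

White to move; king on h5.
In check: yes, from the black bishop on f7.
Legal moves: Kh6, Kh4.
Count: 2.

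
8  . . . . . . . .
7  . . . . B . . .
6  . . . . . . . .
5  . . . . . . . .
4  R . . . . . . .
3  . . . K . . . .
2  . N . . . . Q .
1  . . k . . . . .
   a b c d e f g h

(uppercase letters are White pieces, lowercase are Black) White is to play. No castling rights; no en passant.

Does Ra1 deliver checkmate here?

After Ra1: black king on c1; in check: yes, from the white rook on a1.
King squares — b1: attacked by Ra1; d1: attacked by Ra1; b2: attacked by Qg2; c2: attacked by Qg2; d2: attacked by Qg2.
Black has no legal moves → checkmate.

yes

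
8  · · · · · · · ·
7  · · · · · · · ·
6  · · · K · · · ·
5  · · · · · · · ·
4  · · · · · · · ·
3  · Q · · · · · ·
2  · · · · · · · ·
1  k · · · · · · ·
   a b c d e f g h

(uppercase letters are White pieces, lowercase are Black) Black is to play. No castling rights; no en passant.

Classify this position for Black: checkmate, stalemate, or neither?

Black to move; black king on a1.
In check: no.
King squares — b1: attacked by Qb3; a2: attacked by Qb3; b2: attacked by Qb3.
Legal moves for Black: none.
Not in check and no legal moves → stalemate.

stalemate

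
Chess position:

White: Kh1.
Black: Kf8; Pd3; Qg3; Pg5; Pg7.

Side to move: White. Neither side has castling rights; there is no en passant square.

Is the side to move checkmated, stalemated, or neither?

White to move; white king on h1.
In check: no.
King squares — g1: attacked by Qg3; g2: attacked by Qg3; h2: attacked by Qg3.
Legal moves for White: none.
Not in check and no legal moves → stalemate.

stalemate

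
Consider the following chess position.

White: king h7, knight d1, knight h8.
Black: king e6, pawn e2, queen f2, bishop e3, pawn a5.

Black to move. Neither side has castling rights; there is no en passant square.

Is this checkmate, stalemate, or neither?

neither

Black to move; black king on e6.
In check: no.
Legal moves for Black include: Ke7, Kd7, Kf6, Kd6, Kf5, Ke5, Kd5, Ba7, Bh6, Bb6, Bg5, Bc5, Bf4, Bd4, Bd2, Bc1, Qf8, Qf7+, ... (list truncated; more exist).
Black has legal moves and is not in check → neither.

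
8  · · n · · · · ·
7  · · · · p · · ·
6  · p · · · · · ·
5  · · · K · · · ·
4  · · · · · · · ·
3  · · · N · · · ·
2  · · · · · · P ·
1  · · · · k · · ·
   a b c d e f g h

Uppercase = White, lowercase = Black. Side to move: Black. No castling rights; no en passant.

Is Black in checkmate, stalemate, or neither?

Black to move; black king on e1.
In check: yes, from the white knight on d3.
Legal moves for Black: Ke2, Kd2, Kf1, Kd1.
Black is in check but has 4 legal moves → neither.

neither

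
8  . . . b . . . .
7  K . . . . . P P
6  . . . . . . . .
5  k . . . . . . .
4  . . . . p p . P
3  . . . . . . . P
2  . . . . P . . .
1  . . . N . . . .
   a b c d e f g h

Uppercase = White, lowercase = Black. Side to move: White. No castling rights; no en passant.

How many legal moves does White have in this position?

White to move; king on a7.
In check: no.
Legal moves: Kb8, Ka8, Kb7, Ne3, Nc3, Nf2, Nb2, h8=Q, h8=R, h8=B, h8=N, g8=Q, g8=R, g8=B, g8=N, h5, e3.
Count: 17.

17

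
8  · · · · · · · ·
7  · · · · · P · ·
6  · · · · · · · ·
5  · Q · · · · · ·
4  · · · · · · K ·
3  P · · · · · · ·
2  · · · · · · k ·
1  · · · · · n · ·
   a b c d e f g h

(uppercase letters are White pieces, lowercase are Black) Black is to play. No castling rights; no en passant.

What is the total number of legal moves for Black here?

8

Black to move; king on g2.
In check: no.
Legal moves: Kh2, Kf2, Kh1, Kg1, Ng3, Ne3+, Nh2+, Nd2.
Count: 8.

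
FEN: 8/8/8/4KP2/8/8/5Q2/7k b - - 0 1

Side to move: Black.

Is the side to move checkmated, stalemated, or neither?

Black to move; black king on h1.
In check: no.
King squares — g1: attacked by Qf2; g2: attacked by Qf2; h2: attacked by Qf2.
Legal moves for Black: none.
Not in check and no legal moves → stalemate.

stalemate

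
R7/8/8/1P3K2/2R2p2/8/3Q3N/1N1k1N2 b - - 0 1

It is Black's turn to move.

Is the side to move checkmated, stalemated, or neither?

Black to move; black king on d1.
In check: yes, from the white queen on d2.
King squares — c1: attacked by Qd2; e1: attacked by Qd2; c2: attacked by Qd2; d2: attacked by Nb1; e2: attacked by Qd2.
Legal moves for Black: none.
In check with no legal moves → checkmate.

checkmate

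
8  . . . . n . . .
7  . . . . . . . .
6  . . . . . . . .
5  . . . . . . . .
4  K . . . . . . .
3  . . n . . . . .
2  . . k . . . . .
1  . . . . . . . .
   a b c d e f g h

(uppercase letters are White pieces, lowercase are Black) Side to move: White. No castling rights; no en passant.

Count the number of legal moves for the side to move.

White to move; king on a4.
In check: yes, from the black knight on c3.
Legal moves: Ka5, Kb4, Ka3.
Count: 3.

3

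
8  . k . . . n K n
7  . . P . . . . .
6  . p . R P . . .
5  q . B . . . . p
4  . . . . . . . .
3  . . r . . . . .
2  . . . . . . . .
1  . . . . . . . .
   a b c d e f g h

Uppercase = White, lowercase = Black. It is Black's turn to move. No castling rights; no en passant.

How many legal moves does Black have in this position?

5

Black to move; king on b8.
In check: yes, from the white pawn on c7.
Legal moves: Kc8, Ka8, Kxc7, Kb7, Ka7.
Count: 5.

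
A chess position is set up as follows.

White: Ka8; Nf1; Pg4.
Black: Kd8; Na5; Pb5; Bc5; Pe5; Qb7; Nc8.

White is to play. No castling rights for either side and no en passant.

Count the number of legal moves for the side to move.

White to move; king on a8.
In check: yes, from the black queen on b7.
Legal moves: none.
Count: 0.

0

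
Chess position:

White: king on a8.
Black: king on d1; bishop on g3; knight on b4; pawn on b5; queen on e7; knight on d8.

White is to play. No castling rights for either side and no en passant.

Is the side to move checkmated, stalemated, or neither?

White to move; white king on a8.
In check: no.
King squares — a7: attacked by Qe7; b7: attacked by Qe7; b8: attacked by Bg3.
Legal moves for White: none.
Not in check and no legal moves → stalemate.

stalemate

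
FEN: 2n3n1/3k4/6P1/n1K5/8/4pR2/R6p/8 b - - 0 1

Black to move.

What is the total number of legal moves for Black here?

21

Black to move; king on d7.
In check: no.
Legal moves: Nge7, Nh6, Nf6, Nce7, Na7, Nd6, Nb6, Ke8, Kd8, Ke7, Kc7, Ke6, Nb7+, Nc6, Nc4, Nb3+, e2, h1=Q, h1=R, h1=B, h1=N.
Count: 21.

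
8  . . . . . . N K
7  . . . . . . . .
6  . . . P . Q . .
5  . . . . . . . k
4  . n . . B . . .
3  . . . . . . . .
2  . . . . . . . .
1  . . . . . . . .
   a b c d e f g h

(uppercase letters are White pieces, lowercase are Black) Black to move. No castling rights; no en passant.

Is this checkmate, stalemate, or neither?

neither

Black to move; black king on h5.
In check: no.
Legal moves for Black: Kg4, Nc6, Na6, Nd5, Nd3, Nc2, Na2.
Black has 7 legal moves and is not in check → neither.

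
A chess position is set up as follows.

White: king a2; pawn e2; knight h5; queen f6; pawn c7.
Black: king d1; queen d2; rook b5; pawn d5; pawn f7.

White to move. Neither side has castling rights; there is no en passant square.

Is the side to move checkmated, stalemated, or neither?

neither

White to move; white king on a2.
In check: yes, from the black queen on d2.
King squares — a1: available; b1: attacked by Rb5; b2: attacked by Qd2; a3: available; b3: attacked by Rb5.
Legal moves for White: Ka3, Ka1, Qb2.
White is in check but has 3 legal moves → neither.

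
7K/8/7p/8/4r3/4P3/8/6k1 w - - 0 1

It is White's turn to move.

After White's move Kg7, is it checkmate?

After Kg7: black king on g1; in check: no.
Black is not in check, so this cannot be checkmate.

no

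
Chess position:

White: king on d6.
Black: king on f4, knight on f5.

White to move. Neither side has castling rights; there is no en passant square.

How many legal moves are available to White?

White to move; king on d6.
In check: yes, from the black knight on f5.
Legal moves: Kd7, Kc7, Ke6, Kc6, Kd5, Kc5.
Count: 6.

6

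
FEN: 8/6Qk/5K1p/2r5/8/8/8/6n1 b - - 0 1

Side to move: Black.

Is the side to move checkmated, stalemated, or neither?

Black to move; black king on h7.
In check: yes, from the white queen on g7.
King squares — g6: attacked by Kf6; h6: own pawn; g7: attacked by Kf6; g8: attacked by Qg7; h8: attacked by Qg7.
Legal moves for Black: none.
In check with no legal moves → checkmate.

checkmate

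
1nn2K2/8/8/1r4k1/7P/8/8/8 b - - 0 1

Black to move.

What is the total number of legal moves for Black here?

8

Black to move; king on g5.
In check: yes, from the white pawn on h4.
Legal moves: Kh6, Kg6, Kf6, Kh5, Kf5, Kxh4, Kg4, Kf4.
Count: 8.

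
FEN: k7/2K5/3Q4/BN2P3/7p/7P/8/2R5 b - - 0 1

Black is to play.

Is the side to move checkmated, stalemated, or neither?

stalemate

Black to move; black king on a8.
In check: no.
King squares — a7: attacked by Nb5; b7: attacked by Kc7; b8: attacked by Kc7.
Legal moves for Black: none.
Not in check and no legal moves → stalemate.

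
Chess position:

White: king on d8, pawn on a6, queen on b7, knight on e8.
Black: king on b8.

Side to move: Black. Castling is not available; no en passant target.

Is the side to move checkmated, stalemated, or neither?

Black to move; black king on b8.
In check: yes, from the white queen on b7.
King squares — a7: attacked by Qb7; b7: attacked by Pa6; c7: attacked by Qb7; a8: attacked by Qb7; c8: attacked by Qb7.
Legal moves for Black: none.
In check with no legal moves → checkmate.

checkmate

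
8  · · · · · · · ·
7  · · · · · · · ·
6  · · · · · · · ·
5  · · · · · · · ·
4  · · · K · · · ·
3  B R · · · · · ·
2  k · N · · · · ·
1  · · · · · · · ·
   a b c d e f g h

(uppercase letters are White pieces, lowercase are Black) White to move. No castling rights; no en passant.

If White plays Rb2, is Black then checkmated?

yes

After Rb2: black king on a2; in check: yes, from the white rook on b2.
King squares — a1: attacked by Nc2; b1: attacked by Rb2; b2: attacked by Ba3; a3: attacked by Nc2; b3: attacked by Rb2.
Black has no legal moves → checkmate.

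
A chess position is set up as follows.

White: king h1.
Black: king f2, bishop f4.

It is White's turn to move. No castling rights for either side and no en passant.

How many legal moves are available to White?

0

White to move; king on h1.
In check: no.
Legal moves: none.
Count: 0.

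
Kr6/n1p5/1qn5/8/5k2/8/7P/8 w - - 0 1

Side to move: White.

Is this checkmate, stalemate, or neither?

White to move; white king on a8.
In check: yes, from the black rook on b8.
King squares — a7: attacked by Qb6; b7: attacked by Qb6; b8: attacked by Qb6.
Legal moves for White: none.
In check with no legal moves → checkmate.

checkmate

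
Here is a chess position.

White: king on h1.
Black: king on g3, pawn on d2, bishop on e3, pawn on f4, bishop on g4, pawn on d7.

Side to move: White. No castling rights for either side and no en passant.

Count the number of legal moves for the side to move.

White to move; king on h1.
In check: no.
Legal moves: none.
Count: 0.

0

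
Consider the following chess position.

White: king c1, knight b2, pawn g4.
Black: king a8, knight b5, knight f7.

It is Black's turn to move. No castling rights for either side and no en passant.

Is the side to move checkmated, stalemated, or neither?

neither

Black to move; black king on a8.
In check: no.
Legal moves for Black: Kb8, Kb7, Ka7, Nh8, Nd8, Nh6, Nfd6, Ng5, Ne5, Nc7, Na7, Nbd6, Nd4, Nc3, Na3.
Black has 15 legal moves and is not in check → neither.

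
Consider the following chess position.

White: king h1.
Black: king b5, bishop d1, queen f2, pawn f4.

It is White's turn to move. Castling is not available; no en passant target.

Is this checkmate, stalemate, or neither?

White to move; white king on h1.
In check: no.
King squares — g1: attacked by Qf2; g2: attacked by Qf2; h2: attacked by Qf2.
Legal moves for White: none.
Not in check and no legal moves → stalemate.

stalemate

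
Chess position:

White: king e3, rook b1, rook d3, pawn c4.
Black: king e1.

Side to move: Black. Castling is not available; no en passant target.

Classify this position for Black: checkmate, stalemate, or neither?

Black to move; black king on e1.
In check: yes, from the white rook on b1.
King squares — d1: attacked by Rb1; f1: attacked by Rb1; d2: attacked by Rd3; e2: attacked by Ke3; f2: attacked by Ke3.
Legal moves for Black: none.
In check with no legal moves → checkmate.

checkmate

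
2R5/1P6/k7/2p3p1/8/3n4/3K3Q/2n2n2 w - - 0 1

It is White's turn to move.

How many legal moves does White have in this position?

3

White to move; king on d2.
In check: yes, from the black knight on f1.
Legal moves: Kc3, Kc2, Kd1.
Count: 3.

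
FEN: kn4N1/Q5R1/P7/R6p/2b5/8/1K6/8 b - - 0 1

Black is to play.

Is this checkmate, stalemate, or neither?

Black to move; black king on a8.
In check: yes, from the white queen on a7.
King squares — a7: attacked by Rg7; b7: attacked by Pa6; b8: own knight.
Legal moves for Black: none.
In check with no legal moves → checkmate.

checkmate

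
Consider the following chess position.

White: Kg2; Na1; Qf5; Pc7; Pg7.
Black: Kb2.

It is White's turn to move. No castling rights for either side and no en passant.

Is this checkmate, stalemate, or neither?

neither

White to move; white king on g2.
In check: no.
Legal moves for White include: Qf8, Qc8, Qh7, Qf7, Qd7, Qg6, Qf6+, Qe6, Qh5, Qg5, Qe5+, Qd5, Qc5, Qb5+, Qa5, Qg4, Qf4, Qe4, ... (list truncated; more exist).
White has legal moves and is not in check → neither.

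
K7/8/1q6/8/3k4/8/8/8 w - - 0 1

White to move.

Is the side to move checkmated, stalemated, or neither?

stalemate

White to move; white king on a8.
In check: no.
King squares — a7: attacked by Qb6; b7: attacked by Qb6; b8: attacked by Qb6.
Legal moves for White: none.
Not in check and no legal moves → stalemate.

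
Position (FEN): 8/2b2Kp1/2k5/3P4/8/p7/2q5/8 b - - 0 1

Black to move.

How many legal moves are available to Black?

7

Black to move; king on c6.
In check: yes, from the white pawn on d5.
Legal moves: Kd7, Kb7, Kd6, Kb6, Kxd5, Kc5, Kb5.
Count: 7.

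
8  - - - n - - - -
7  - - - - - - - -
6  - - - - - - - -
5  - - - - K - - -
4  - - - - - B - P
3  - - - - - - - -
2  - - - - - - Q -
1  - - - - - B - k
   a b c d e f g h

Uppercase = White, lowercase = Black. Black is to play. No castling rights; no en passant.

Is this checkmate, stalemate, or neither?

Black to move; black king on h1.
In check: yes, from the white queen on g2.
King squares — g1: attacked by Qg2; g2: attacked by Bf1; h2: attacked by Qg2.
Legal moves for Black: none.
In check with no legal moves → checkmate.

checkmate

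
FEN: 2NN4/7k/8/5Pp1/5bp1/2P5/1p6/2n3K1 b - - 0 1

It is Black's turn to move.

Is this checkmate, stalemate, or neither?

neither

Black to move; black king on h7.
In check: no.
Legal moves for Black include: Kh8, Kg8, Kg7, Kh6, Bb8, Bc7, Bd6, Be5, Bg3, Be3+, Bh2+, Bd2, Nd3, Nb3, Ne2+, Na2, g3, b1=Q, ... (list truncated; more exist).
Black has legal moves and is not in check → neither.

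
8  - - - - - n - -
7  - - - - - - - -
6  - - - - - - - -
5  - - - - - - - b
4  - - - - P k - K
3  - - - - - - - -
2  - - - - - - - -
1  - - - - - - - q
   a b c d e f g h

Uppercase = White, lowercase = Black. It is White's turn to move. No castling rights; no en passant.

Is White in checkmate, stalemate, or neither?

checkmate

White to move; white king on h4.
In check: yes, from the black queen on h1.
King squares — g3: attacked by Kf4; h3: attacked by Qh1; g4: attacked by Kf4; g5: attacked by Kf4; h5: attacked by Qh1.
Legal moves for White: none.
In check with no legal moves → checkmate.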